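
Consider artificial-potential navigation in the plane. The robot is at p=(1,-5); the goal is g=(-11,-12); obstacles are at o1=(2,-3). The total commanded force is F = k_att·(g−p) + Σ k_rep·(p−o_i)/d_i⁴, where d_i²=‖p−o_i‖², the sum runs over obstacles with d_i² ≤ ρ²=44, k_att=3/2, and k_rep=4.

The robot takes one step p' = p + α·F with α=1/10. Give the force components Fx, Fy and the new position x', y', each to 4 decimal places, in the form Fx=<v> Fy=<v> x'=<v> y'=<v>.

F_att = 3/2·(g−p) = 3/2·(-12,-7) = (-18.0000,-10.5000)
o1: d²=5 ≤ ρ²=44; F_rep = 4·(-1,-2)/5² = (-0.1600,-0.3200)
F = F_att + ΣF_rep = (-18.1600,-10.8200)
p' = p + 1/10·F = (-0.8160,-6.0820)

Fx=-18.1600 Fy=-10.8200 x'=-0.8160 y'=-6.0820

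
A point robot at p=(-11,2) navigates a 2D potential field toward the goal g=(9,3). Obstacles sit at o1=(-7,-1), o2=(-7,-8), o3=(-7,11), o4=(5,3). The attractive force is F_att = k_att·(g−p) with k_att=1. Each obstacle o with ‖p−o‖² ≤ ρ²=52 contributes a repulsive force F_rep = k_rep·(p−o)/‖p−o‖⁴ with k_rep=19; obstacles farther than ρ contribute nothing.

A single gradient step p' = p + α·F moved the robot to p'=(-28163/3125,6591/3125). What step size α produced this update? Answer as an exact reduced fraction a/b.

F_att = 1·(g−p) = 1·(20,1) = (20.0000,1.0000)
o1: d²=25 ≤ ρ²=52; F_rep = 19·(-4,3)/25² = (-0.1216,0.0912)
o2: d²=116 > ρ²=52 → inactive
o3: d²=97 > ρ²=52 → inactive
o4: d²=257 > ρ²=52 → inactive
F = F_att + ΣF_rep = (19.8784,1.0912)
Δp = p'−p = (1.9878,0.1091); α = Δx/Fx = (6212/3125) / (12424/625) = 1/10
check: Δy/Fy = (341/3125) / (682/625) = 1/10 ✓

α = 1/10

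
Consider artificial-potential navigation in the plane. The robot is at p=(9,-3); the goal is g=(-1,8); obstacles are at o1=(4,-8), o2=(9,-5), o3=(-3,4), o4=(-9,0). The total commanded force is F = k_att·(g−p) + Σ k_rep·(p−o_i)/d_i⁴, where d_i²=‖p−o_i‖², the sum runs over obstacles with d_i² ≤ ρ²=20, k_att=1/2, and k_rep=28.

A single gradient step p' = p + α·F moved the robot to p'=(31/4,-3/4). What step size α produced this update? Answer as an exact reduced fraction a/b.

α = 1/4

F_att = 1/2·(g−p) = 1/2·(-10,11) = (-5.0000,5.5000)
o1: d²=50 > ρ²=20 → inactive
o2: d²=4 ≤ ρ²=20; F_rep = 28·(0,2)/4² = (0.0000,3.5000)
o3: d²=193 > ρ²=20 → inactive
o4: d²=333 > ρ²=20 → inactive
F = F_att + ΣF_rep = (-5.0000,9.0000)
Δp = p'−p = (-1.2500,2.2500); α = Δx/Fx = (-5/4) / (-5) = 1/4
check: Δy/Fy = (9/4) / (9) = 1/4 ✓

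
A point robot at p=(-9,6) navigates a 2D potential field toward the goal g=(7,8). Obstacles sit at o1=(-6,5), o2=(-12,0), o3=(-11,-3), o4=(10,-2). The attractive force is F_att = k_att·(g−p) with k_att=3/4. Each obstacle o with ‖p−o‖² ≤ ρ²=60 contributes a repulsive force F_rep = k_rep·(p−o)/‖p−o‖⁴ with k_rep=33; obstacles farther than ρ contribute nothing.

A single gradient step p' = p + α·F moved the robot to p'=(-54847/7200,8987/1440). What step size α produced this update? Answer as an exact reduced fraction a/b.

F_att = 3/4·(g−p) = 3/4·(16,2) = (12.0000,1.5000)
o1: d²=10 ≤ ρ²=60; F_rep = 33·(-3,1)/10² = (-0.9900,0.3300)
o2: d²=45 ≤ ρ²=60; F_rep = 33·(3,6)/45² = (0.0489,0.0978)
o3: d²=85 > ρ²=60 → inactive
o4: d²=425 > ρ²=60 → inactive
F = F_att + ΣF_rep = (11.0589,1.9278)
Δp = p'−p = (1.3824,0.2410); α = Δx/Fx = (9953/7200) / (9953/900) = 1/8
check: Δy/Fy = (347/1440) / (347/180) = 1/8 ✓

α = 1/8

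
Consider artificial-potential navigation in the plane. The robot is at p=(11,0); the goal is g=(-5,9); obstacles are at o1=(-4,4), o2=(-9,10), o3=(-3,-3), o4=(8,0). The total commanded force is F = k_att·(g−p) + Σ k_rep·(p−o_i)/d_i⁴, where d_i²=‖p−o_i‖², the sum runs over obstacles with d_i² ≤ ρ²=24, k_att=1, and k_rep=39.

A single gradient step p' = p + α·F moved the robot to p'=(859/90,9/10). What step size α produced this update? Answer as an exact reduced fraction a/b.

F_att = 1·(g−p) = 1·(-16,9) = (-16.0000,9.0000)
o1: d²=241 > ρ²=24 → inactive
o2: d²=500 > ρ²=24 → inactive
o3: d²=205 > ρ²=24 → inactive
o4: d²=9 ≤ ρ²=24; F_rep = 39·(3,0)/9² = (1.4444,0.0000)
F = F_att + ΣF_rep = (-14.5556,9.0000)
Δp = p'−p = (-1.4556,0.9000); α = Δx/Fx = (-131/90) / (-131/9) = 1/10
check: Δy/Fy = (9/10) / (9) = 1/10 ✓

α = 1/10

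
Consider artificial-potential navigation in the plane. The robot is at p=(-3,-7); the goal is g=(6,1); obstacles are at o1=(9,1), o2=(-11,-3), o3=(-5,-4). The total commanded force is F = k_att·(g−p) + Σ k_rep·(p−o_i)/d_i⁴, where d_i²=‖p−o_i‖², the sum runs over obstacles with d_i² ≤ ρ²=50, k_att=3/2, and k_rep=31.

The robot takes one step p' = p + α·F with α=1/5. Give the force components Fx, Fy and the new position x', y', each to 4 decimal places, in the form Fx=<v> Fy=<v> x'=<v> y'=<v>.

F_att = 3/2·(g−p) = 3/2·(9,8) = (13.5000,12.0000)
o1: d²=208 > ρ²=50 → inactive
o2: d²=80 > ρ²=50 → inactive
o3: d²=13 ≤ ρ²=50; F_rep = 31·(2,-3)/13² = (0.3669,-0.5503)
F = F_att + ΣF_rep = (13.8669,11.4497)
p' = p + 1/5·F = (-0.2266,-4.7101)

Fx=13.8669 Fy=11.4497 x'=-0.2266 y'=-4.7101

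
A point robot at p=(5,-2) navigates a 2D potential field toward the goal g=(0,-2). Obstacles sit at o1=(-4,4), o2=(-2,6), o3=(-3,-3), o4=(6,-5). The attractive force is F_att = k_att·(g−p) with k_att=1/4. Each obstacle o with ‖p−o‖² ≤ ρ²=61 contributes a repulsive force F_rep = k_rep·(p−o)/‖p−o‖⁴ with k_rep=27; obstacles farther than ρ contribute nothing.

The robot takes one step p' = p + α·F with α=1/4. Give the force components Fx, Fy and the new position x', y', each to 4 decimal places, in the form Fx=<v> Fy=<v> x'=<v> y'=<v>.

Fx=-1.5200 Fy=0.8100 x'=4.6200 y'=-1.7975

F_att = 1/4·(g−p) = 1/4·(-5,0) = (-1.2500,0.0000)
o1: d²=117 > ρ²=61 → inactive
o2: d²=113 > ρ²=61 → inactive
o3: d²=65 > ρ²=61 → inactive
o4: d²=10 ≤ ρ²=61; F_rep = 27·(-1,3)/10² = (-0.2700,0.8100)
F = F_att + ΣF_rep = (-1.5200,0.8100)
p' = p + 1/4·F = (4.6200,-1.7975)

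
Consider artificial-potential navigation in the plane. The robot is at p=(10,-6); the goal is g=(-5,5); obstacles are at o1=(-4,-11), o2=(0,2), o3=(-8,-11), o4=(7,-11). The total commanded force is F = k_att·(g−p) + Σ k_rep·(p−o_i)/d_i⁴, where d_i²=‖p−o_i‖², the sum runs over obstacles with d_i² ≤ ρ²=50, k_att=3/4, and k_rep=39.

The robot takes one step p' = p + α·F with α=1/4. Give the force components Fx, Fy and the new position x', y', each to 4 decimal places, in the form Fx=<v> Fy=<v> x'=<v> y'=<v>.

F_att = 3/4·(g−p) = 3/4·(-15,11) = (-11.2500,8.2500)
o1: d²=221 > ρ²=50 → inactive
o2: d²=164 > ρ²=50 → inactive
o3: d²=349 > ρ²=50 → inactive
o4: d²=34 ≤ ρ²=50; F_rep = 39·(3,5)/34² = (0.1012,0.1687)
F = F_att + ΣF_rep = (-11.1488,8.4187)
p' = p + 1/4·F = (7.2128,-3.8953)

Fx=-11.1488 Fy=8.4187 x'=7.2128 y'=-3.8953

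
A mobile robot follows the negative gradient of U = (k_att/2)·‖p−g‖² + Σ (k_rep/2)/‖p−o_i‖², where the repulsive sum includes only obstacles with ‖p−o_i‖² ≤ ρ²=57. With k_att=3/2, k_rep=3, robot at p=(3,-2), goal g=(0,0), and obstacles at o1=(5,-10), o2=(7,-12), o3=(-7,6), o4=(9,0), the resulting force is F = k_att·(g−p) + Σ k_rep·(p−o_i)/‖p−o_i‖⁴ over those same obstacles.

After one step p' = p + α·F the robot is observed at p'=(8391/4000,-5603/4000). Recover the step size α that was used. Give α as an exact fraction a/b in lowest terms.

F_att = 3/2·(g−p) = 3/2·(-3,2) = (-4.5000,3.0000)
o1: d²=68 > ρ²=57 → inactive
o2: d²=116 > ρ²=57 → inactive
o3: d²=164 > ρ²=57 → inactive
o4: d²=40 ≤ ρ²=57; F_rep = 3·(-6,-2)/40² = (-0.0112,-0.0037)
F = F_att + ΣF_rep = (-4.5113,2.9962)
Δp = p'−p = (-0.9022,0.5992); α = Δx/Fx = (-3609/4000) / (-3609/800) = 1/5
check: Δy/Fy = (2397/4000) / (2397/800) = 1/5 ✓

α = 1/5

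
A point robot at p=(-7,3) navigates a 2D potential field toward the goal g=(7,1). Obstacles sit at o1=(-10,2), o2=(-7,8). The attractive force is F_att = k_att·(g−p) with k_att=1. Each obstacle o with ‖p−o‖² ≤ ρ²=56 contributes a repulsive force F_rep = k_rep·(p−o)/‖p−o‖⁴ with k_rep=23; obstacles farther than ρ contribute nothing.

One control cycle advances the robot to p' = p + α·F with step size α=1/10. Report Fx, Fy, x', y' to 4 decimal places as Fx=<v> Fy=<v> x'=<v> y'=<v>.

F_att = 1·(g−p) = 1·(14,-2) = (14.0000,-2.0000)
o1: d²=10 ≤ ρ²=56; F_rep = 23·(3,1)/10² = (0.6900,0.2300)
o2: d²=25 ≤ ρ²=56; F_rep = 23·(0,-5)/25² = (0.0000,-0.1840)
F = F_att + ΣF_rep = (14.6900,-1.9540)
p' = p + 1/10·F = (-5.5310,2.8046)

Fx=14.6900 Fy=-1.9540 x'=-5.5310 y'=2.8046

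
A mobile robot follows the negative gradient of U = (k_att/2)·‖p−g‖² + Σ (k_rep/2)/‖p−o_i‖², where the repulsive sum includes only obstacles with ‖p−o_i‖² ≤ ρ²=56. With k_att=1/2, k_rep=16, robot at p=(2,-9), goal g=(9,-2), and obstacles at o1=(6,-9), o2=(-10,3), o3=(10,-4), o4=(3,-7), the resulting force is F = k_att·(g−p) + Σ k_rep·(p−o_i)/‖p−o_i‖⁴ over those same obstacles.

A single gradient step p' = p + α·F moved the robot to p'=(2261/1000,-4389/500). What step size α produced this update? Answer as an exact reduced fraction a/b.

α = 1/10

F_att = 1/2·(g−p) = 1/2·(7,7) = (3.5000,3.5000)
o1: d²=16 ≤ ρ²=56; F_rep = 16·(-4,0)/16² = (-0.2500,0.0000)
o2: d²=288 > ρ²=56 → inactive
o3: d²=89 > ρ²=56 → inactive
o4: d²=5 ≤ ρ²=56; F_rep = 16·(-1,-2)/5² = (-0.6400,-1.2800)
F = F_att + ΣF_rep = (2.6100,2.2200)
Δp = p'−p = (0.2610,0.2220); α = Δx/Fx = (261/1000) / (261/100) = 1/10
check: Δy/Fy = (111/500) / (111/50) = 1/10 ✓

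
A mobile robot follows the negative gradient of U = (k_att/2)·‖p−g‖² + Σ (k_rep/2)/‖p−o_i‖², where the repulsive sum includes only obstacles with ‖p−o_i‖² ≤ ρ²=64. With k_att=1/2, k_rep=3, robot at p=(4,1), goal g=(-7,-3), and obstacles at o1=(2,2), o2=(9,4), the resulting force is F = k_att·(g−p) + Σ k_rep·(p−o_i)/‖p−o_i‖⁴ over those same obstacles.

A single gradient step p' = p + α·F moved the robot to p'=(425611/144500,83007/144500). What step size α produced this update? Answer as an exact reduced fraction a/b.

α = 1/5

F_att = 1/2·(g−p) = 1/2·(-11,-4) = (-5.5000,-2.0000)
o1: d²=5 ≤ ρ²=64; F_rep = 3·(2,-1)/5² = (0.2400,-0.1200)
o2: d²=34 ≤ ρ²=64; F_rep = 3·(-5,-3)/34² = (-0.0130,-0.0078)
F = F_att + ΣF_rep = (-5.2730,-2.1278)
Δp = p'−p = (-1.0546,-0.4256); α = Δx/Fx = (-152389/144500) / (-152389/28900) = 1/5
check: Δy/Fy = (-61493/144500) / (-61493/28900) = 1/5 ✓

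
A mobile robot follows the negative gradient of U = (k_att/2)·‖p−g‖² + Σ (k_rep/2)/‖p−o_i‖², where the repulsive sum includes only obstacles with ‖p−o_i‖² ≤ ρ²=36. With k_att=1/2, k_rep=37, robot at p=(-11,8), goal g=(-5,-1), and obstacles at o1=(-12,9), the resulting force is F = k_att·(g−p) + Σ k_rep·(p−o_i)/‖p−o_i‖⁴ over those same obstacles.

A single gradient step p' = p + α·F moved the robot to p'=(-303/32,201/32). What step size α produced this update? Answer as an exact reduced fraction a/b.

α = 1/8

F_att = 1/2·(g−p) = 1/2·(6,-9) = (3.0000,-4.5000)
o1: d²=2 ≤ ρ²=36; F_rep = 37·(1,-1)/2² = (9.2500,-9.2500)
F = F_att + ΣF_rep = (12.2500,-13.7500)
Δp = p'−p = (1.5312,-1.7188); α = Δx/Fx = (49/32) / (49/4) = 1/8
check: Δy/Fy = (-55/32) / (-55/4) = 1/8 ✓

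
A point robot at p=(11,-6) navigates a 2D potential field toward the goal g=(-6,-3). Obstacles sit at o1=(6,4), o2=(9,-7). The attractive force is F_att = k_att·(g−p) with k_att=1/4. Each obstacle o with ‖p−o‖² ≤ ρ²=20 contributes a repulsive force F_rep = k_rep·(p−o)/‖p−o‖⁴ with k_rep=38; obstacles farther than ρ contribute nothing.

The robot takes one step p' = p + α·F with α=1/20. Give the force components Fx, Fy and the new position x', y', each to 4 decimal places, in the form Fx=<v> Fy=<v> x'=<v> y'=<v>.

Fx=-1.2100 Fy=2.2700 x'=10.9395 y'=-5.8865

F_att = 1/4·(g−p) = 1/4·(-17,3) = (-4.2500,0.7500)
o1: d²=125 > ρ²=20 → inactive
o2: d²=5 ≤ ρ²=20; F_rep = 38·(2,1)/5² = (3.0400,1.5200)
F = F_att + ΣF_rep = (-1.2100,2.2700)
p' = p + 1/20·F = (10.9395,-5.8865)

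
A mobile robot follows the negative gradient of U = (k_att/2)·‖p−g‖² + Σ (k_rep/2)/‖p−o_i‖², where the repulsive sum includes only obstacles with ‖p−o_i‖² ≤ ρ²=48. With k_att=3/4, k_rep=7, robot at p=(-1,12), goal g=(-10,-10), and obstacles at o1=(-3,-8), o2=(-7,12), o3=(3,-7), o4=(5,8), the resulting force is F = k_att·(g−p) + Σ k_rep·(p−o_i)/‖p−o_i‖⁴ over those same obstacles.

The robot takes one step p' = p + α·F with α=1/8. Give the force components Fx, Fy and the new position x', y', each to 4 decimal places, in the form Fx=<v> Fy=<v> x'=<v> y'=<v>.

F_att = 3/4·(g−p) = 3/4·(-9,-22) = (-6.7500,-16.5000)
o1: d²=404 > ρ²=48 → inactive
o2: d²=36 ≤ ρ²=48; F_rep = 7·(6,0)/36² = (0.0324,0.0000)
o3: d²=377 > ρ²=48 → inactive
o4: d²=52 > ρ²=48 → inactive
F = F_att + ΣF_rep = (-6.7176,-16.5000)
p' = p + 1/8·F = (-1.8397,9.9375)

Fx=-6.7176 Fy=-16.5000 x'=-1.8397 y'=9.9375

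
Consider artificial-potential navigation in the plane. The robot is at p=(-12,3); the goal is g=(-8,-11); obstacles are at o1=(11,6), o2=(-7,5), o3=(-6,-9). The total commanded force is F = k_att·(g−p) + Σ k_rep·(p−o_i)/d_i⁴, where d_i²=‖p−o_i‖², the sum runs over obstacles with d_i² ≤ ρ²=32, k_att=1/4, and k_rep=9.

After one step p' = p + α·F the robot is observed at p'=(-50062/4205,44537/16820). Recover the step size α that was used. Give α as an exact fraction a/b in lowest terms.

α = 1/10

F_att = 1/4·(g−p) = 1/4·(4,-14) = (1.0000,-3.5000)
o1: d²=538 > ρ²=32 → inactive
o2: d²=29 ≤ ρ²=32; F_rep = 9·(-5,-2)/29² = (-0.0535,-0.0214)
o3: d²=180 > ρ²=32 → inactive
F = F_att + ΣF_rep = (0.9465,-3.5214)
Δp = p'−p = (0.0946,-0.3521); α = Δx/Fx = (398/4205) / (796/841) = 1/10
check: Δy/Fy = (-5923/16820) / (-5923/1682) = 1/10 ✓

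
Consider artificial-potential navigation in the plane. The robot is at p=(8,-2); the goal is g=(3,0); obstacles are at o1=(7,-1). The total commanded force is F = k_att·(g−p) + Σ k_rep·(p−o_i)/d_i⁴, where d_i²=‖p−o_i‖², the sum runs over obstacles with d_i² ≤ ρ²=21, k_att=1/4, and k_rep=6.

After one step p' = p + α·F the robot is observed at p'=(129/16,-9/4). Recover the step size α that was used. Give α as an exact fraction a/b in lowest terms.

α = 1/4

F_att = 1/4·(g−p) = 1/4·(-5,2) = (-1.2500,0.5000)
o1: d²=2 ≤ ρ²=21; F_rep = 6·(1,-1)/2² = (1.5000,-1.5000)
F = F_att + ΣF_rep = (0.2500,-1.0000)
Δp = p'−p = (0.0625,-0.2500); α = Δx/Fx = (1/16) / (1/4) = 1/4
check: Δy/Fy = (-1/4) / (-1) = 1/4 ✓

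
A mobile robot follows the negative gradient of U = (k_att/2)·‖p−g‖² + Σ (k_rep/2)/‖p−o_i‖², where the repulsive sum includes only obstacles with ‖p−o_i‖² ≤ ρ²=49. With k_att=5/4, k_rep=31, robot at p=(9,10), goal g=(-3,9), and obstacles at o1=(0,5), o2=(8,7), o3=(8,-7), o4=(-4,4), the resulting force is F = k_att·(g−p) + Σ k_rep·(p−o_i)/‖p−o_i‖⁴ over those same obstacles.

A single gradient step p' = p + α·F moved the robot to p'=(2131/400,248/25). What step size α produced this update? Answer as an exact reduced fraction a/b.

α = 1/4

F_att = 5/4·(g−p) = 5/4·(-12,-1) = (-15.0000,-1.2500)
o1: d²=106 > ρ²=49 → inactive
o2: d²=10 ≤ ρ²=49; F_rep = 31·(1,3)/10² = (0.3100,0.9300)
o3: d²=290 > ρ²=49 → inactive
o4: d²=205 > ρ²=49 → inactive
F = F_att + ΣF_rep = (-14.6900,-0.3200)
Δp = p'−p = (-3.6725,-0.0800); α = Δx/Fx = (-1469/400) / (-1469/100) = 1/4
check: Δy/Fy = (-2/25) / (-8/25) = 1/4 ✓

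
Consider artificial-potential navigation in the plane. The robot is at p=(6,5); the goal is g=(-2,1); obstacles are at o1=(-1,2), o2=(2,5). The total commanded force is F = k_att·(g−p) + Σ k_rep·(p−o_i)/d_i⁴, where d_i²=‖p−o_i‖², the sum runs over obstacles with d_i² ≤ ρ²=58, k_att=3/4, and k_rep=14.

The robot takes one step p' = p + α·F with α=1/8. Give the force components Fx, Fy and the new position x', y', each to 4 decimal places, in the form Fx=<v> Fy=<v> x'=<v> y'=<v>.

Fx=-5.7521 Fy=-2.9875 x'=5.2810 y'=4.6266

F_att = 3/4·(g−p) = 3/4·(-8,-4) = (-6.0000,-3.0000)
o1: d²=58 ≤ ρ²=58; F_rep = 14·(7,3)/58² = (0.0291,0.0125)
o2: d²=16 ≤ ρ²=58; F_rep = 14·(4,0)/16² = (0.2188,0.0000)
F = F_att + ΣF_rep = (-5.7521,-2.9875)
p' = p + 1/8·F = (5.2810,4.6266)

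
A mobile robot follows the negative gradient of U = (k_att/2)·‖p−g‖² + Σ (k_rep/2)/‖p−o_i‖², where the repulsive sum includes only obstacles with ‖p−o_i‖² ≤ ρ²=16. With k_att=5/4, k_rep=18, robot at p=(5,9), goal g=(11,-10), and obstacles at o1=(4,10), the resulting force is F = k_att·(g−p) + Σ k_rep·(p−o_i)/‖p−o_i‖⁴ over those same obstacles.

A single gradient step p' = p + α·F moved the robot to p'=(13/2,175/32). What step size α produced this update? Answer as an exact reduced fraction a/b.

F_att = 5/4·(g−p) = 5/4·(6,-19) = (7.5000,-23.7500)
o1: d²=2 ≤ ρ²=16; F_rep = 18·(1,-1)/2² = (4.5000,-4.5000)
F = F_att + ΣF_rep = (12.0000,-28.2500)
Δp = p'−p = (1.5000,-3.5312); α = Δx/Fx = (3/2) / (12) = 1/8
check: Δy/Fy = (-113/32) / (-113/4) = 1/8 ✓

α = 1/8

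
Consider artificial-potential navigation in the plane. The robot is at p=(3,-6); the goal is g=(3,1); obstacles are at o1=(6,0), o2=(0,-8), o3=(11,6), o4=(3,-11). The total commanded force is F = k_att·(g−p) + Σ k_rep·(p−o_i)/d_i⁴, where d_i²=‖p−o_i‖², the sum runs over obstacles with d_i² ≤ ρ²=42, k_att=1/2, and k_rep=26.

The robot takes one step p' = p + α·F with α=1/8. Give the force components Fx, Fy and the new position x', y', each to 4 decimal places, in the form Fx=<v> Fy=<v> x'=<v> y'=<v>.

Fx=0.4615 Fy=4.0157 x'=3.0577 y'=-5.4980

F_att = 1/2·(g−p) = 1/2·(0,7) = (0.0000,3.5000)
o1: d²=45 > ρ²=42 → inactive
o2: d²=13 ≤ ρ²=42; F_rep = 26·(3,2)/13² = (0.4615,0.3077)
o3: d²=208 > ρ²=42 → inactive
o4: d²=25 ≤ ρ²=42; F_rep = 26·(0,5)/25² = (0.0000,0.2080)
F = F_att + ΣF_rep = (0.4615,4.0157)
p' = p + 1/8·F = (3.0577,-5.4980)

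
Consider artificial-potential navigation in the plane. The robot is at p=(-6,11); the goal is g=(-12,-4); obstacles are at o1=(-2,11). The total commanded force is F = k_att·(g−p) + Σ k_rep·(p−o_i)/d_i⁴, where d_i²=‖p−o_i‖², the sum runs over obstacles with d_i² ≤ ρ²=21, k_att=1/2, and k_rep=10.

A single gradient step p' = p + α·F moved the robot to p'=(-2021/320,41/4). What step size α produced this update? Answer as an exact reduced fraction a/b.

α = 1/10

F_att = 1/2·(g−p) = 1/2·(-6,-15) = (-3.0000,-7.5000)
o1: d²=16 ≤ ρ²=21; F_rep = 10·(-4,0)/16² = (-0.1562,0.0000)
F = F_att + ΣF_rep = (-3.1562,-7.5000)
Δp = p'−p = (-0.3156,-0.7500); α = Δx/Fx = (-101/320) / (-101/32) = 1/10
check: Δy/Fy = (-3/4) / (-15/2) = 1/10 ✓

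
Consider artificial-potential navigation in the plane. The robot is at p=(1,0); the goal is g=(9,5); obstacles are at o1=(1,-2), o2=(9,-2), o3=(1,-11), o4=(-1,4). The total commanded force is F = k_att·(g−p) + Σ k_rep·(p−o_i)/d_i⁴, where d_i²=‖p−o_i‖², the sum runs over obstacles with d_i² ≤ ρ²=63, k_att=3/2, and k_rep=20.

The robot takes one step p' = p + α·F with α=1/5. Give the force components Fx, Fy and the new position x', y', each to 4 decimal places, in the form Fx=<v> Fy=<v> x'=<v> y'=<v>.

F_att = 3/2·(g−p) = 3/2·(8,5) = (12.0000,7.5000)
o1: d²=4 ≤ ρ²=63; F_rep = 20·(0,2)/4² = (0.0000,2.5000)
o2: d²=68 > ρ²=63 → inactive
o3: d²=121 > ρ²=63 → inactive
o4: d²=20 ≤ ρ²=63; F_rep = 20·(2,-4)/20² = (0.1000,-0.2000)
F = F_att + ΣF_rep = (12.1000,9.8000)
p' = p + 1/5·F = (3.4200,1.9600)

Fx=12.1000 Fy=9.8000 x'=3.4200 y'=1.9600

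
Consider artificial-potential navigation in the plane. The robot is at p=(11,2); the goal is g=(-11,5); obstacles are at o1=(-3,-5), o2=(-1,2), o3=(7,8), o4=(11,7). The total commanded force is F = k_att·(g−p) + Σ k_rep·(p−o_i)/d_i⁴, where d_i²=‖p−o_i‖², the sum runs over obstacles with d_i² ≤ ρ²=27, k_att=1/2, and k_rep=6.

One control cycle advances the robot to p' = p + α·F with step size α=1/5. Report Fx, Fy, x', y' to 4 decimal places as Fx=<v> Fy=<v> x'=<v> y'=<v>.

Fx=-11.0000 Fy=1.4520 x'=8.8000 y'=2.2904

F_att = 1/2·(g−p) = 1/2·(-22,3) = (-11.0000,1.5000)
o1: d²=245 > ρ²=27 → inactive
o2: d²=144 > ρ²=27 → inactive
o3: d²=52 > ρ²=27 → inactive
o4: d²=25 ≤ ρ²=27; F_rep = 6·(0,-5)/25² = (0.0000,-0.0480)
F = F_att + ΣF_rep = (-11.0000,1.4520)
p' = p + 1/5·F = (8.8000,2.2904)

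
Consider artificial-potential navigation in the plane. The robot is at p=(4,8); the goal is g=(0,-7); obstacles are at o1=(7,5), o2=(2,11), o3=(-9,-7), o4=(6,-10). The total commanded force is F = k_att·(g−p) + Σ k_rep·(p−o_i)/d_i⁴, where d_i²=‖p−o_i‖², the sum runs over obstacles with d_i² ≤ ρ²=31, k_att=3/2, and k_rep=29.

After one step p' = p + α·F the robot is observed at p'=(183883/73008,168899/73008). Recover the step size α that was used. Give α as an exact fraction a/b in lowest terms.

F_att = 3/2·(g−p) = 3/2·(-4,-15) = (-6.0000,-22.5000)
o1: d²=18 ≤ ρ²=31; F_rep = 29·(-3,3)/18² = (-0.2685,0.2685)
o2: d²=13 ≤ ρ²=31; F_rep = 29·(2,-3)/13² = (0.3432,-0.5148)
o3: d²=394 > ρ²=31 → inactive
o4: d²=328 > ρ²=31 → inactive
F = F_att + ΣF_rep = (-5.9253,-22.7463)
Δp = p'−p = (-1.4813,-5.6866); α = Δx/Fx = (-108149/73008) / (-108149/18252) = 1/4
check: Δy/Fy = (-415165/73008) / (-415165/18252) = 1/4 ✓

α = 1/4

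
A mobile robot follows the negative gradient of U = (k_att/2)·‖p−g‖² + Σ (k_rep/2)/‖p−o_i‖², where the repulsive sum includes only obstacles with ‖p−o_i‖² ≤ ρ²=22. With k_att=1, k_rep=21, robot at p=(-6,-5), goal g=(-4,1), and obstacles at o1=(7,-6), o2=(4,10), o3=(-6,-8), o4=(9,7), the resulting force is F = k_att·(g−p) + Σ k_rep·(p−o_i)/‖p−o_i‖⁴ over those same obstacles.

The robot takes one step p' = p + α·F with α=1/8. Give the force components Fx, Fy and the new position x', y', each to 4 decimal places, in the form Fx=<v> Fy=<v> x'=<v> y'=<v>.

F_att = 1·(g−p) = 1·(2,6) = (2.0000,6.0000)
o1: d²=170 > ρ²=22 → inactive
o2: d²=325 > ρ²=22 → inactive
o3: d²=9 ≤ ρ²=22; F_rep = 21·(0,3)/9² = (0.0000,0.7778)
o4: d²=369 > ρ²=22 → inactive
F = F_att + ΣF_rep = (2.0000,6.7778)
p' = p + 1/8·F = (-5.7500,-4.1528)

Fx=2.0000 Fy=6.7778 x'=-5.7500 y'=-4.1528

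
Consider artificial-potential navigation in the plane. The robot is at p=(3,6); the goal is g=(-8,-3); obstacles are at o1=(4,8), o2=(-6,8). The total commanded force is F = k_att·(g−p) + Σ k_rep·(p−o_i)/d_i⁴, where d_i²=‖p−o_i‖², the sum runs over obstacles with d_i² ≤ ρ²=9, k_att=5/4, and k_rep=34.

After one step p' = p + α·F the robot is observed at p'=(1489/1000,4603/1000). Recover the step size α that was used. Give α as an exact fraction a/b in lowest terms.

α = 1/10

F_att = 5/4·(g−p) = 5/4·(-11,-9) = (-13.7500,-11.2500)
o1: d²=5 ≤ ρ²=9; F_rep = 34·(-1,-2)/5² = (-1.3600,-2.7200)
o2: d²=85 > ρ²=9 → inactive
F = F_att + ΣF_rep = (-15.1100,-13.9700)
Δp = p'−p = (-1.5110,-1.3970); α = Δx/Fx = (-1511/1000) / (-1511/100) = 1/10
check: Δy/Fy = (-1397/1000) / (-1397/100) = 1/10 ✓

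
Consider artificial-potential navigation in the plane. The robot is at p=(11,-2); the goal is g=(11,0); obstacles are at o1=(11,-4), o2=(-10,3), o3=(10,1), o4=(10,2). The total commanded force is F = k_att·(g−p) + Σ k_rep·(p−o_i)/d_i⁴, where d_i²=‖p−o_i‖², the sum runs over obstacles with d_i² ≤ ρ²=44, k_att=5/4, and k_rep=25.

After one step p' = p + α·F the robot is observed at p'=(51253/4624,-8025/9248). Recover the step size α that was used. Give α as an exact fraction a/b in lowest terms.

F_att = 5/4·(g−p) = 5/4·(0,2) = (0.0000,2.5000)
o1: d²=4 ≤ ρ²=44; F_rep = 25·(0,2)/4² = (0.0000,3.1250)
o2: d²=466 > ρ²=44 → inactive
o3: d²=10 ≤ ρ²=44; F_rep = 25·(1,-3)/10² = (0.2500,-0.7500)
o4: d²=17 ≤ ρ²=44; F_rep = 25·(1,-4)/17² = (0.0865,-0.3460)
F = F_att + ΣF_rep = (0.3365,4.5290)
Δp = p'−p = (0.0841,1.1322); α = Δx/Fx = (389/4624) / (389/1156) = 1/4
check: Δy/Fy = (10471/9248) / (10471/2312) = 1/4 ✓

α = 1/4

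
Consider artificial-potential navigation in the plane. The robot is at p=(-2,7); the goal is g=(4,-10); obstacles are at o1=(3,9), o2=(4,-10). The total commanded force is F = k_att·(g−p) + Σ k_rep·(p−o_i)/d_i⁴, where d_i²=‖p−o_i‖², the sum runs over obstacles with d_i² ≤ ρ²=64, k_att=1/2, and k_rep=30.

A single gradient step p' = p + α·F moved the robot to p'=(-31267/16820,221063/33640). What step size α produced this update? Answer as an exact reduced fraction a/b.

F_att = 1/2·(g−p) = 1/2·(6,-17) = (3.0000,-8.5000)
o1: d²=29 ≤ ρ²=64; F_rep = 30·(-5,-2)/29² = (-0.1784,-0.0713)
o2: d²=325 > ρ²=64 → inactive
F = F_att + ΣF_rep = (2.8216,-8.5713)
Δp = p'−p = (0.1411,-0.4286); α = Δx/Fx = (2373/16820) / (2373/841) = 1/20
check: Δy/Fy = (-14417/33640) / (-14417/1682) = 1/20 ✓

α = 1/20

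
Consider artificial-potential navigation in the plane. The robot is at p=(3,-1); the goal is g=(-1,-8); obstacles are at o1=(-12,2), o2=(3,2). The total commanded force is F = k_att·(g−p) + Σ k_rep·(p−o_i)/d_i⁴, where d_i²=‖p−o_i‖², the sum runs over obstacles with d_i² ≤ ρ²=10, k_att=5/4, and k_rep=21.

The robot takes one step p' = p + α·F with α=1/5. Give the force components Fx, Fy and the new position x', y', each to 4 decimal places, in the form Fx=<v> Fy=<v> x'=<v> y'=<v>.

F_att = 5/4·(g−p) = 5/4·(-4,-7) = (-5.0000,-8.7500)
o1: d²=234 > ρ²=10 → inactive
o2: d²=9 ≤ ρ²=10; F_rep = 21·(0,-3)/9² = (0.0000,-0.7778)
F = F_att + ΣF_rep = (-5.0000,-9.5278)
p' = p + 1/5·F = (2.0000,-2.9056)

Fx=-5.0000 Fy=-9.5278 x'=2.0000 y'=-2.9056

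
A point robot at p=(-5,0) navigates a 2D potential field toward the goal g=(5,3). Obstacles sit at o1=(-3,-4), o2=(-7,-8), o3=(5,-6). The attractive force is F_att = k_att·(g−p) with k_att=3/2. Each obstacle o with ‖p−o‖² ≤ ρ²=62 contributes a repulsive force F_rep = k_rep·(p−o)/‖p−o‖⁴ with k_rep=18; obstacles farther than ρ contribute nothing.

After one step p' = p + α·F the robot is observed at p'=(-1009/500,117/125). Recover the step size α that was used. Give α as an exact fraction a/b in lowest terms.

α = 1/5

F_att = 3/2·(g−p) = 3/2·(10,3) = (15.0000,4.5000)
o1: d²=20 ≤ ρ²=62; F_rep = 18·(-2,4)/20² = (-0.0900,0.1800)
o2: d²=68 > ρ²=62 → inactive
o3: d²=136 > ρ²=62 → inactive
F = F_att + ΣF_rep = (14.9100,4.6800)
Δp = p'−p = (2.9820,0.9360); α = Δx/Fx = (1491/500) / (1491/100) = 1/5
check: Δy/Fy = (117/125) / (117/25) = 1/5 ✓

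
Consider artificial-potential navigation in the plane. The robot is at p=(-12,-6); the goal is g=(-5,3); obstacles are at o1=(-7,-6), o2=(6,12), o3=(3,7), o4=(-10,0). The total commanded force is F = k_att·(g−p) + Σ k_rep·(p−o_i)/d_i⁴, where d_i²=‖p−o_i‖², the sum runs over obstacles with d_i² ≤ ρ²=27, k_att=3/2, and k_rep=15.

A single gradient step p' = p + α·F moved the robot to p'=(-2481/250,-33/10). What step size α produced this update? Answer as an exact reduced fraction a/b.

α = 1/5

F_att = 3/2·(g−p) = 3/2·(7,9) = (10.5000,13.5000)
o1: d²=25 ≤ ρ²=27; F_rep = 15·(-5,0)/25² = (-0.1200,0.0000)
o2: d²=648 > ρ²=27 → inactive
o3: d²=394 > ρ²=27 → inactive
o4: d²=40 > ρ²=27 → inactive
F = F_att + ΣF_rep = (10.3800,13.5000)
Δp = p'−p = (2.0760,2.7000); α = Δx/Fx = (519/250) / (519/50) = 1/5
check: Δy/Fy = (27/10) / (27/2) = 1/5 ✓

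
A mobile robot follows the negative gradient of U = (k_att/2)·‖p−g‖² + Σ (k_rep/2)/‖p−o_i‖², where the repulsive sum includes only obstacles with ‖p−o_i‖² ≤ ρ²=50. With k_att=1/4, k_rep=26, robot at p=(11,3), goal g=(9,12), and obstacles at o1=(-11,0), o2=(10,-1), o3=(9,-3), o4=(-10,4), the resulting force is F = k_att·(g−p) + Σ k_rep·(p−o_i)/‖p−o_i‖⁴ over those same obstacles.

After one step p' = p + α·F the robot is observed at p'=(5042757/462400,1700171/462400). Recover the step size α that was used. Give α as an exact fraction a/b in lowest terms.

α = 1/4

F_att = 1/4·(g−p) = 1/4·(-2,9) = (-0.5000,2.2500)
o1: d²=493 > ρ²=50 → inactive
o2: d²=17 ≤ ρ²=50; F_rep = 26·(1,4)/17² = (0.0900,0.3599)
o3: d²=40 ≤ ρ²=50; F_rep = 26·(2,6)/40² = (0.0325,0.0975)
o4: d²=442 > ρ²=50 → inactive
F = F_att + ΣF_rep = (-0.3775,2.7074)
Δp = p'−p = (-0.0944,0.6768); α = Δx/Fx = (-43643/462400) / (-43643/115600) = 1/4
check: Δy/Fy = (312971/462400) / (312971/115600) = 1/4 ✓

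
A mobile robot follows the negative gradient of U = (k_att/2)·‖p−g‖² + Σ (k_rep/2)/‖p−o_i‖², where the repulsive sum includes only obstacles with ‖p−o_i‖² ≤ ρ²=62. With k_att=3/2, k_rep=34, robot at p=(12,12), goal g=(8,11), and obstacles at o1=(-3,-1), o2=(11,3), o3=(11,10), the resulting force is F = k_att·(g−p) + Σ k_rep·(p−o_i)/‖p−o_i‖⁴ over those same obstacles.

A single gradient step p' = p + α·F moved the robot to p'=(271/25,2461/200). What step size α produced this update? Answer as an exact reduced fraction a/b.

α = 1/4

F_att = 3/2·(g−p) = 3/2·(-4,-1) = (-6.0000,-1.5000)
o1: d²=394 > ρ²=62 → inactive
o2: d²=82 > ρ²=62 → inactive
o3: d²=5 ≤ ρ²=62; F_rep = 34·(1,2)/5² = (1.3600,2.7200)
F = F_att + ΣF_rep = (-4.6400,1.2200)
Δp = p'−p = (-1.1600,0.3050); α = Δx/Fx = (-29/25) / (-116/25) = 1/4
check: Δy/Fy = (61/200) / (61/50) = 1/4 ✓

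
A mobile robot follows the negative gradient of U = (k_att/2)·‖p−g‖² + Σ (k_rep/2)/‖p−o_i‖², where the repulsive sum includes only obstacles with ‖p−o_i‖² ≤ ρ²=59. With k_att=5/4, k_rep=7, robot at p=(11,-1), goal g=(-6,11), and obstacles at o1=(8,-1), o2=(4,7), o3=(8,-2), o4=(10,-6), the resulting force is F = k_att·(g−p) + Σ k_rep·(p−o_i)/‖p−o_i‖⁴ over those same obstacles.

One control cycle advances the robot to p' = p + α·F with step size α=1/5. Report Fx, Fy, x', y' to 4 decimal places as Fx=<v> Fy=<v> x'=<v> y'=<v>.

Fx=-20.7704 Fy=15.1218 x'=6.8459 y'=2.0244

F_att = 5/4·(g−p) = 5/4·(-17,12) = (-21.2500,15.0000)
o1: d²=9 ≤ ρ²=59; F_rep = 7·(3,0)/9² = (0.2593,0.0000)
o2: d²=113 > ρ²=59 → inactive
o3: d²=10 ≤ ρ²=59; F_rep = 7·(3,1)/10² = (0.2100,0.0700)
o4: d²=26 ≤ ρ²=59; F_rep = 7·(1,5)/26² = (0.0104,0.0518)
F = F_att + ΣF_rep = (-20.7704,15.1218)
p' = p + 1/5·F = (6.8459,2.0244)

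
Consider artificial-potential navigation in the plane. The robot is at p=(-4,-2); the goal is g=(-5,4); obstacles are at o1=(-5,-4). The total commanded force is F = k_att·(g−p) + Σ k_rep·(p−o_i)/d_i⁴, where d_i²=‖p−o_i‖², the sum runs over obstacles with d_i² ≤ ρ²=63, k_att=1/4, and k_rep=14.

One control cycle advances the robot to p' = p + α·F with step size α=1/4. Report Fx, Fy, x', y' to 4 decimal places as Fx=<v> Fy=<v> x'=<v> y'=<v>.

Fx=0.3100 Fy=2.6200 x'=-3.9225 y'=-1.3450

F_att = 1/4·(g−p) = 1/4·(-1,6) = (-0.2500,1.5000)
o1: d²=5 ≤ ρ²=63; F_rep = 14·(1,2)/5² = (0.5600,1.1200)
F = F_att + ΣF_rep = (0.3100,2.6200)
p' = p + 1/4·F = (-3.9225,-1.3450)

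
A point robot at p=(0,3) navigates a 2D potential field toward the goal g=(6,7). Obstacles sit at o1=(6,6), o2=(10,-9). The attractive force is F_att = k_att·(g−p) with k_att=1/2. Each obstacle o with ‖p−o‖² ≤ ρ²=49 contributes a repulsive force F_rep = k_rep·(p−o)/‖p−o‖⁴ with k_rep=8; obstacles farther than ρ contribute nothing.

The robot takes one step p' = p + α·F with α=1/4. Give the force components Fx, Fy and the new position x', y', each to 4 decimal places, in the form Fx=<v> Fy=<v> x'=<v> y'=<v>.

Fx=2.9763 Fy=1.9881 x'=0.7441 y'=3.4970

F_att = 1/2·(g−p) = 1/2·(6,4) = (3.0000,2.0000)
o1: d²=45 ≤ ρ²=49; F_rep = 8·(-6,-3)/45² = (-0.0237,-0.0119)
o2: d²=244 > ρ²=49 → inactive
F = F_att + ΣF_rep = (2.9763,1.9881)
p' = p + 1/4·F = (0.7441,3.4970)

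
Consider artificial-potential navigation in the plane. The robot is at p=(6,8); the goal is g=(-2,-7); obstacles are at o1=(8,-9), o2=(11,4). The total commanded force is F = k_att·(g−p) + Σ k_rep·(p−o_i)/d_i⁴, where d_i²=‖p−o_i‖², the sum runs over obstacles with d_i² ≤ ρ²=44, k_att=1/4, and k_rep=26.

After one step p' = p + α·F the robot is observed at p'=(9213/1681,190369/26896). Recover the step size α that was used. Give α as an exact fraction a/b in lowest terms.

F_att = 1/4·(g−p) = 1/4·(-8,-15) = (-2.0000,-3.7500)
o1: d²=293 > ρ²=44 → inactive
o2: d²=41 ≤ ρ²=44; F_rep = 26·(-5,4)/41² = (-0.0773,0.0619)
F = F_att + ΣF_rep = (-2.0773,-3.6881)
Δp = p'−p = (-0.5193,-0.9220); α = Δx/Fx = (-873/1681) / (-3492/1681) = 1/4
check: Δy/Fy = (-24799/26896) / (-24799/6724) = 1/4 ✓

α = 1/4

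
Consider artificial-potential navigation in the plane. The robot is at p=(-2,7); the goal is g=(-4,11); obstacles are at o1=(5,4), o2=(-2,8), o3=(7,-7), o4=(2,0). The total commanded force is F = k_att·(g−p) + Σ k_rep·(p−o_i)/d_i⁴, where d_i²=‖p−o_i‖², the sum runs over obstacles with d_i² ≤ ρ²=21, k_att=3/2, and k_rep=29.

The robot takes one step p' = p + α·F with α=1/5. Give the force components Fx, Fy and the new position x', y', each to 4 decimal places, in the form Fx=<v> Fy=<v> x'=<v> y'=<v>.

Fx=-3.0000 Fy=-23.0000 x'=-2.6000 y'=2.4000

F_att = 3/2·(g−p) = 3/2·(-2,4) = (-3.0000,6.0000)
o1: d²=58 > ρ²=21 → inactive
o2: d²=1 ≤ ρ²=21; F_rep = 29·(0,-1)/1² = (0.0000,-29.0000)
o3: d²=277 > ρ²=21 → inactive
o4: d²=65 > ρ²=21 → inactive
F = F_att + ΣF_rep = (-3.0000,-23.0000)
p' = p + 1/5·F = (-2.6000,2.4000)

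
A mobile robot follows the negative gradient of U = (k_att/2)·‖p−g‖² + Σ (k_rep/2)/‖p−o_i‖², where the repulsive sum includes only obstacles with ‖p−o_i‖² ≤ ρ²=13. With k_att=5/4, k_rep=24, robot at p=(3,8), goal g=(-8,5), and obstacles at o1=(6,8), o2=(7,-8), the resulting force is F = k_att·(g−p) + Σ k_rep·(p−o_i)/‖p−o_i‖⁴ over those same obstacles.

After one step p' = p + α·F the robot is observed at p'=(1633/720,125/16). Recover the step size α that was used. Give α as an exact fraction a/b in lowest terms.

F_att = 5/4·(g−p) = 5/4·(-11,-3) = (-13.7500,-3.7500)
o1: d²=9 ≤ ρ²=13; F_rep = 24·(-3,0)/9² = (-0.8889,0.0000)
o2: d²=272 > ρ²=13 → inactive
F = F_att + ΣF_rep = (-14.6389,-3.7500)
Δp = p'−p = (-0.7319,-0.1875); α = Δx/Fx = (-527/720) / (-527/36) = 1/20
check: Δy/Fy = (-3/16) / (-15/4) = 1/20 ✓

α = 1/20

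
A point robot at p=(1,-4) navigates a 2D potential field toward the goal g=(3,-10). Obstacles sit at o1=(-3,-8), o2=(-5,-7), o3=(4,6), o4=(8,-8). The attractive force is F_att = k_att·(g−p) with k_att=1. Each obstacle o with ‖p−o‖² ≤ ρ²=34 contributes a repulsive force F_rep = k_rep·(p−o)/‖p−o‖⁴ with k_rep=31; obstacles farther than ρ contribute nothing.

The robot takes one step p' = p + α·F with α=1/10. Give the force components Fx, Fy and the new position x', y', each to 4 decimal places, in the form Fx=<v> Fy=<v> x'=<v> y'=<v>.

F_att = 1·(g−p) = 1·(2,-6) = (2.0000,-6.0000)
o1: d²=32 ≤ ρ²=34; F_rep = 31·(4,4)/32² = (0.1211,0.1211)
o2: d²=45 > ρ²=34 → inactive
o3: d²=109 > ρ²=34 → inactive
o4: d²=65 > ρ²=34 → inactive
F = F_att + ΣF_rep = (2.1211,-5.8789)
p' = p + 1/10·F = (1.2121,-4.5879)

Fx=2.1211 Fy=-5.8789 x'=1.2121 y'=-4.5879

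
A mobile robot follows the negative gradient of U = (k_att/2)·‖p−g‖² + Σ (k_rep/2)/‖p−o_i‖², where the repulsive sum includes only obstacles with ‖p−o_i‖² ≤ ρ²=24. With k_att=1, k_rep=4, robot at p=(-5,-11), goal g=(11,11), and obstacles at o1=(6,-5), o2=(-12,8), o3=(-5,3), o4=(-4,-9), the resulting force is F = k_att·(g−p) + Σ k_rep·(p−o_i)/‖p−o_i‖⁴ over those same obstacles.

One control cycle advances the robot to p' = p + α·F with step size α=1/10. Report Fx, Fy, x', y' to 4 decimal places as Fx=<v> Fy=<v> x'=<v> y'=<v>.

Fx=15.8400 Fy=21.6800 x'=-3.4160 y'=-8.8320

F_att = 1·(g−p) = 1·(16,22) = (16.0000,22.0000)
o1: d²=157 > ρ²=24 → inactive
o2: d²=410 > ρ²=24 → inactive
o3: d²=196 > ρ²=24 → inactive
o4: d²=5 ≤ ρ²=24; F_rep = 4·(-1,-2)/5² = (-0.1600,-0.3200)
F = F_att + ΣF_rep = (15.8400,21.6800)
p' = p + 1/10·F = (-3.4160,-8.8320)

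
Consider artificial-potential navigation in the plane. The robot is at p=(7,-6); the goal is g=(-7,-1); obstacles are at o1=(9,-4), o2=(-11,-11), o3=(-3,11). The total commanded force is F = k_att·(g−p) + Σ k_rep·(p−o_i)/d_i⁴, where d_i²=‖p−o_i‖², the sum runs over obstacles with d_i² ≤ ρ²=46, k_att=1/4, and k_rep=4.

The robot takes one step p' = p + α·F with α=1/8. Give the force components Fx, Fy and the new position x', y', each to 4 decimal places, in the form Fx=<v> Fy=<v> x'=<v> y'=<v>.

F_att = 1/4·(g−p) = 1/4·(-14,5) = (-3.5000,1.2500)
o1: d²=8 ≤ ρ²=46; F_rep = 4·(-2,-2)/8² = (-0.1250,-0.1250)
o2: d²=349 > ρ²=46 → inactive
o3: d²=389 > ρ²=46 → inactive
F = F_att + ΣF_rep = (-3.6250,1.1250)
p' = p + 1/8·F = (6.5469,-5.8594)

Fx=-3.6250 Fy=1.1250 x'=6.5469 y'=-5.8594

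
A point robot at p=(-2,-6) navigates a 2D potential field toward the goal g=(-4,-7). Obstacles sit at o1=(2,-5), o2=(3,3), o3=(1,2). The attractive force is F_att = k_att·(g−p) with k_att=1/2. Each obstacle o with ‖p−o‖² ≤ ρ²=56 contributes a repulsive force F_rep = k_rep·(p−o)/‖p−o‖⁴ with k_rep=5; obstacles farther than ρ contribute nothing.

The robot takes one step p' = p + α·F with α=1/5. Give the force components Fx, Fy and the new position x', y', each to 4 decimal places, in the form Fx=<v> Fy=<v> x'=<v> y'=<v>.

Fx=-1.0692 Fy=-0.5173 x'=-2.2138 y'=-6.1035

F_att = 1/2·(g−p) = 1/2·(-2,-1) = (-1.0000,-0.5000)
o1: d²=17 ≤ ρ²=56; F_rep = 5·(-4,-1)/17² = (-0.0692,-0.0173)
o2: d²=106 > ρ²=56 → inactive
o3: d²=73 > ρ²=56 → inactive
F = F_att + ΣF_rep = (-1.0692,-0.5173)
p' = p + 1/5·F = (-2.2138,-6.1035)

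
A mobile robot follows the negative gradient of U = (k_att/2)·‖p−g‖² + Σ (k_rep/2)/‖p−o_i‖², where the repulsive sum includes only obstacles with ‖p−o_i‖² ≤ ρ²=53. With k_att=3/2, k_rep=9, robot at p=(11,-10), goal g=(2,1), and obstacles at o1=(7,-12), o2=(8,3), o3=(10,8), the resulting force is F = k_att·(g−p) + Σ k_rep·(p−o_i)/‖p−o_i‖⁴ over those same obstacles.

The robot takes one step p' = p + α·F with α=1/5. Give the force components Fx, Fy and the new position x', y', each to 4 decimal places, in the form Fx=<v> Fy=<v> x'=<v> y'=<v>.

F_att = 3/2·(g−p) = 3/2·(-9,11) = (-13.5000,16.5000)
o1: d²=20 ≤ ρ²=53; F_rep = 9·(4,2)/20² = (0.0900,0.0450)
o2: d²=178 > ρ²=53 → inactive
o3: d²=325 > ρ²=53 → inactive
F = F_att + ΣF_rep = (-13.4100,16.5450)
p' = p + 1/5·F = (8.3180,-6.6910)

Fx=-13.4100 Fy=16.5450 x'=8.3180 y'=-6.6910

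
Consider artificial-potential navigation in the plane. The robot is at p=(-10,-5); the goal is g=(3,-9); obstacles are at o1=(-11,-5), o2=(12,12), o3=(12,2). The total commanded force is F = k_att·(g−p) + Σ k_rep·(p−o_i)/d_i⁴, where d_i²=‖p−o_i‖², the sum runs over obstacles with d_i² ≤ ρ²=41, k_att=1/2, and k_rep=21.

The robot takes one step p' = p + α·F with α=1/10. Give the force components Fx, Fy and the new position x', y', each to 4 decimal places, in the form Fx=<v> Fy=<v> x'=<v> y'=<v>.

Fx=27.5000 Fy=-2.0000 x'=-7.2500 y'=-5.2000

F_att = 1/2·(g−p) = 1/2·(13,-4) = (6.5000,-2.0000)
o1: d²=1 ≤ ρ²=41; F_rep = 21·(1,0)/1² = (21.0000,0.0000)
o2: d²=773 > ρ²=41 → inactive
o3: d²=533 > ρ²=41 → inactive
F = F_att + ΣF_rep = (27.5000,-2.0000)
p' = p + 1/10·F = (-7.2500,-5.2000)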